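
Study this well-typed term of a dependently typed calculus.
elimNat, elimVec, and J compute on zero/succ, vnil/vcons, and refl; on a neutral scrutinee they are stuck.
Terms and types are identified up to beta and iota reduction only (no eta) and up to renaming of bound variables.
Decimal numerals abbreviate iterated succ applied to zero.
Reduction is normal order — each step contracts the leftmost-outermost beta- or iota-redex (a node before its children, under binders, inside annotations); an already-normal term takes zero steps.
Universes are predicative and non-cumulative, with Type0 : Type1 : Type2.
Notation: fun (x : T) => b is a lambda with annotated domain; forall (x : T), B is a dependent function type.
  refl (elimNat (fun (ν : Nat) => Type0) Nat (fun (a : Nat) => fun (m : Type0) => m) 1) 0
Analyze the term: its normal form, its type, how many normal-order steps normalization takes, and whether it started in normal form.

reduced normal form:
  refl Nat 0
inferred type:
  Eq Nat 0 0
reduction steps (normal order): 4
already normal: no
first contracted redex: an elimNat iota-redex


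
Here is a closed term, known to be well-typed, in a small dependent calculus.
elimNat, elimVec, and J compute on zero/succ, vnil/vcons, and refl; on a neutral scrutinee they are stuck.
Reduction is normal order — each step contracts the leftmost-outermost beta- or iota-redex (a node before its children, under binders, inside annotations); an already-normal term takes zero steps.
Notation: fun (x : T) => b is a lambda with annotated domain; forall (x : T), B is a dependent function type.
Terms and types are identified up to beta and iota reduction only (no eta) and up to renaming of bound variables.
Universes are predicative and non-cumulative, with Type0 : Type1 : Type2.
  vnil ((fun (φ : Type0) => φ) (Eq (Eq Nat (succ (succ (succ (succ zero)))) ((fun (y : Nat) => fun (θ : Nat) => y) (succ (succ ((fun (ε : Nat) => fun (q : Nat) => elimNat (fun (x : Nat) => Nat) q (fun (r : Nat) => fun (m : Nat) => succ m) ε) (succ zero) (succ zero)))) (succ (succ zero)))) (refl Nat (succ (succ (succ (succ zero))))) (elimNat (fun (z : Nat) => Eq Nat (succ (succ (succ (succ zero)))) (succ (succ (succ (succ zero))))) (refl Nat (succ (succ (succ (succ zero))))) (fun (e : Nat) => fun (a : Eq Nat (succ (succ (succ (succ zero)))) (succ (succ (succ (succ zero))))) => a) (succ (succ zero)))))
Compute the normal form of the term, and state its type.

resulting normal form:
  vnil (Eq (Eq Nat (succ (succ (succ (succ zero)))) (succ (succ (succ (succ zero))))) (refl Nat (succ (succ (succ (succ zero))))) (refl Nat (succ (succ (succ (succ zero))))))
type:
  Vec (Eq (Eq Nat (succ (succ (succ (succ zero)))) (succ (succ (succ (succ zero))))) (refl Nat (succ (succ (succ (succ zero))))) (refl Nat (succ (succ (succ (succ zero)))))) zero
observation: normalization takes exactly 16 steps under the normal-order strategy.


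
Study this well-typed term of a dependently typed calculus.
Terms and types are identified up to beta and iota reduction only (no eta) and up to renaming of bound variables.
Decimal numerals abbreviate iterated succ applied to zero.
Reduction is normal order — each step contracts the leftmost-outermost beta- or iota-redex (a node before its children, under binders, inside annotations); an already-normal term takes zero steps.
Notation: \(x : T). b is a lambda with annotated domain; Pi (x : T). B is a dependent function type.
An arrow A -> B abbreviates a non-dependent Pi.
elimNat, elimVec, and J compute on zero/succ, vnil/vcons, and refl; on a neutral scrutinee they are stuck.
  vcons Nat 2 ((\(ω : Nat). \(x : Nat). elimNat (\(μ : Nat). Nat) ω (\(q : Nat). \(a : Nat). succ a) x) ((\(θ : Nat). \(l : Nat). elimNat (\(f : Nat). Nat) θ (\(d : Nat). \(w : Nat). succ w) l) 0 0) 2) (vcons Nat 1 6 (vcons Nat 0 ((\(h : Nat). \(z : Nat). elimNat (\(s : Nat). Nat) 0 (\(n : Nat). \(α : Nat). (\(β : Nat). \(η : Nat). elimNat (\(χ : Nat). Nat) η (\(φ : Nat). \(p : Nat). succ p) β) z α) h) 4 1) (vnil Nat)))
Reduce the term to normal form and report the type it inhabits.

resulting normal form:
  vcons Nat 2 2 (vcons Nat 1 6 (vcons Nat 0 4 (vnil Nat)))
the term's type:
  Vec Nat 3


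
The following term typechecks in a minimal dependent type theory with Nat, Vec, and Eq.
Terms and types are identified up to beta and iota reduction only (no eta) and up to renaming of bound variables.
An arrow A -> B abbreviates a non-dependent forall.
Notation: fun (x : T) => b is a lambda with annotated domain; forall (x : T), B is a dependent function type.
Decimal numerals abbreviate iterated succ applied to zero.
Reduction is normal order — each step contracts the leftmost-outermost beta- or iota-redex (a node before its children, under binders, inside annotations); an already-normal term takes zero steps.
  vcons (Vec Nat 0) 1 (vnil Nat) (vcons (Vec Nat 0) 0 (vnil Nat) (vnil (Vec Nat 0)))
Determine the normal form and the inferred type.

resulting normal form:
  vcons (Vec Nat 0) 1 (vnil Nat) (vcons (Vec Nat 0) 0 (vnil Nat) (vnil (Vec Nat 0)))
type:
  Vec (Vec Nat 0) 2


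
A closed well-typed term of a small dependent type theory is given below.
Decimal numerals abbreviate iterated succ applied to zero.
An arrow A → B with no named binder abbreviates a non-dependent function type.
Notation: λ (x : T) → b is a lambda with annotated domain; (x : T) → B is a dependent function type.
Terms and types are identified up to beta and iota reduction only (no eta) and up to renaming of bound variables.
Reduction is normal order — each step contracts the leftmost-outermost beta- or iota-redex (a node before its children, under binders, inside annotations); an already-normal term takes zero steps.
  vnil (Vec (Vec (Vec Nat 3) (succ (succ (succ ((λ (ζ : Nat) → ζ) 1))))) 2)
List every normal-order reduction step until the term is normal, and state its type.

reduction (normal order):
  vnil (Vec (Vec (Vec Nat 3) (succ (succ (succ ((λ (ζ : Nat) → ζ) 1))))) 2)
  ~> vnil (Vec (Vec (Vec Nat 3) 4) 2)
the term's type:
  Vec (Vec (Vec (Vec Nat 3) 4) 2) 0


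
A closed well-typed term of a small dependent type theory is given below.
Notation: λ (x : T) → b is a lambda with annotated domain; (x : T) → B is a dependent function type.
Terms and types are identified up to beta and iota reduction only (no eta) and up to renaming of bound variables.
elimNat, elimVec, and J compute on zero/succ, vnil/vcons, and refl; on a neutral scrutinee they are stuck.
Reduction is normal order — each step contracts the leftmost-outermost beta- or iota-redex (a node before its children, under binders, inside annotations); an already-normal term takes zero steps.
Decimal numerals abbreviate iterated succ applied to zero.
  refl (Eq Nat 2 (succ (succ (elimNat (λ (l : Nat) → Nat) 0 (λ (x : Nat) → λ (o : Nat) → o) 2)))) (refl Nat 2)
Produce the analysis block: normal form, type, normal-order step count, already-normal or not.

normal form:
  refl (Eq Nat 2 2) (refl Nat 2)
the term's type:
  Eq (Eq Nat 2 2) (refl Nat 2) (refl Nat 2)
normal-order step count: 7
started in normal form: no
first redex: an elimNat iota-redex


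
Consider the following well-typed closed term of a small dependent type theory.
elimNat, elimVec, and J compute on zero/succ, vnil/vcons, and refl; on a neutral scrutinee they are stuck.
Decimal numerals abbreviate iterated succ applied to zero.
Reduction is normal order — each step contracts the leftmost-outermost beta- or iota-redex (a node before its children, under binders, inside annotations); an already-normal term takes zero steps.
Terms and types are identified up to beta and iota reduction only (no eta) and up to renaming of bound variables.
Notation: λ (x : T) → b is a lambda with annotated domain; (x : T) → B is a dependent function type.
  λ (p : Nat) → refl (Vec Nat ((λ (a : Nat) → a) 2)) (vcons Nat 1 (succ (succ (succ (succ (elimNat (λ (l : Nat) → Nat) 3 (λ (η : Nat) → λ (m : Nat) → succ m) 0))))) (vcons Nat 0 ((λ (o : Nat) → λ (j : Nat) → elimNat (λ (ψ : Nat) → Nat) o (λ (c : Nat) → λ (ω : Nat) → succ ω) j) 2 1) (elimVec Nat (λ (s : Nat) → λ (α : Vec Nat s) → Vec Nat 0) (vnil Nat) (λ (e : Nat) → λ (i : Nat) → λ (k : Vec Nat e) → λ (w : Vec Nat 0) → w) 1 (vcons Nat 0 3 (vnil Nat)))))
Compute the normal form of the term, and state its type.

reduced normal form:
  λ (p : Nat) → refl (Vec Nat 2) (vcons Nat 1 7 (vcons Nat 0 3 (vnil Nat)))
type:
  (p : Nat) → Eq (Vec Nat 2) (vcons Nat 1 7 (vcons Nat 0 3 (vnil Nat))) (vcons Nat 1 7 (vcons Nat 0 3 (vnil Nat)))


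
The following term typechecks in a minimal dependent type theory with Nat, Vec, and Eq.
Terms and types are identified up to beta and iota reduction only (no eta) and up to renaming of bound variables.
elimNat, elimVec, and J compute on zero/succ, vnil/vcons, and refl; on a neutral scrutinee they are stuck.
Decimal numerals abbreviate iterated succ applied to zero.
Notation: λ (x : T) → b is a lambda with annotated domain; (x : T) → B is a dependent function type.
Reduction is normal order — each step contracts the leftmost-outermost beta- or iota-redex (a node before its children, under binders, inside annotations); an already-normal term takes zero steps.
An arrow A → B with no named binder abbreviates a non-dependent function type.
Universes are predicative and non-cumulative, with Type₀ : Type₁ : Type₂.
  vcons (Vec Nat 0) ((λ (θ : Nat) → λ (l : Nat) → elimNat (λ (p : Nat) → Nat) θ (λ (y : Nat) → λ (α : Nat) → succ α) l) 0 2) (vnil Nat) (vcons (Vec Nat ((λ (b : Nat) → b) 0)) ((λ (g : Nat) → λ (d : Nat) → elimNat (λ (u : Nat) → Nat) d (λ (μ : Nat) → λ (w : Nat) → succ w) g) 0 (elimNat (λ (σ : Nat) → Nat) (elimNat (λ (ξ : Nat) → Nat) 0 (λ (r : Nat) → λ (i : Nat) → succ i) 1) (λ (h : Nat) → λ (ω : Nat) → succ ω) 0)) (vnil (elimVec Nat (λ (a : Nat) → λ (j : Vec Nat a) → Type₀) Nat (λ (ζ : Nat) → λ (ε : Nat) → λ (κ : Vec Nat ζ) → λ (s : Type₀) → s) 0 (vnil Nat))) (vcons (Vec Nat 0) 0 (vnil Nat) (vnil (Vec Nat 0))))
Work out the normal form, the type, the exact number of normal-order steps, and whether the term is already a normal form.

normal form:
  vcons (Vec Nat 0) 2 (vnil Nat) (vcons (Vec Nat 0) 1 (vnil Nat) (vcons (Vec Nat 0) 0 (vnil Nat) (vnil (Vec Nat 0))))
type:
  Vec (Vec Nat 0) 3
normal-order step count: 19
term was already normal: no
first contracted redex: a beta-redex


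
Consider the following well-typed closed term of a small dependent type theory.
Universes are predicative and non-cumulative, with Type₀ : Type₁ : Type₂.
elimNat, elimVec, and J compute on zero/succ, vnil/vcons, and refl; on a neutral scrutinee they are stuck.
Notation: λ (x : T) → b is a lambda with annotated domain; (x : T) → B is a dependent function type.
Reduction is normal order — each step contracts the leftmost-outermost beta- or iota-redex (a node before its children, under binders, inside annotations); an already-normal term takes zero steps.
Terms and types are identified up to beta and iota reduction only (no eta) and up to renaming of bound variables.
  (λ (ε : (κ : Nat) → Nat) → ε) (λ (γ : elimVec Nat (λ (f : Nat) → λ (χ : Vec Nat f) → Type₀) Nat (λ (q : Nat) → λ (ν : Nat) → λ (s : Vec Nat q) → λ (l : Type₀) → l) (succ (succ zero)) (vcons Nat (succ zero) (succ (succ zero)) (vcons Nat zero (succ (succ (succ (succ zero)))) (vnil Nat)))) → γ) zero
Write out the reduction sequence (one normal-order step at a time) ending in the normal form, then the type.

normal-order reduction:
  (λ (ε : (κ : Nat) → Nat) → ε) (λ (γ : elimVec Nat (λ (f : Nat) → λ (χ : Vec Nat f) → Type₀) Nat (λ (q : Nat) → λ (ν : Nat) → λ (s : Vec Nat q) → λ (l : Type₀) → l) (succ (succ zero)) (vcons Nat (succ zero) (succ (succ zero)) (vcons Nat zero (succ (succ (succ (succ zero)))) (vnil Nat)))) → γ) zero
  ~> (λ (ε : elimVec Nat (λ (κ : Nat) → λ (γ : Vec Nat κ) → Type₀) Nat (λ (f : Nat) → λ (χ : Nat) → λ (q : Vec Nat f) → λ (ν : Type₀) → ν) (succ (succ zero)) (vcons Nat (succ zero) (succ (succ zero)) (vcons Nat zero (succ (succ (succ (succ zero)))) (vnil Nat)))) → ε) zero
  ~> zero
type:
  Nat


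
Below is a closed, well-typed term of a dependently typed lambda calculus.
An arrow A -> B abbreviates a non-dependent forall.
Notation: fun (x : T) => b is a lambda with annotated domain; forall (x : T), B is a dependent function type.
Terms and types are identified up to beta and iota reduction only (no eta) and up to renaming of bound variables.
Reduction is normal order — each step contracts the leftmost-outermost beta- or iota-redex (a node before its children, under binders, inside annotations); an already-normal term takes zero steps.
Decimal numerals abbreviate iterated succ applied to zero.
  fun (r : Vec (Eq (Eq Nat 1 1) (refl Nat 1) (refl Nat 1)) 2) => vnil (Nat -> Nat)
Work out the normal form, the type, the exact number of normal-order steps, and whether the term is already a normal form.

normal form:
  fun (r : Vec (Eq (Eq Nat 1 1) (refl Nat 1) (refl Nat 1)) 2) => vnil (Nat -> Nat)
inferred type:
  Vec (Eq (Eq Nat 1 1) (refl Nat 1) (refl Nat 1)) 2 -> Vec (Nat -> Nat) 0
reduction steps (normal order): 0
term was already normal: yes


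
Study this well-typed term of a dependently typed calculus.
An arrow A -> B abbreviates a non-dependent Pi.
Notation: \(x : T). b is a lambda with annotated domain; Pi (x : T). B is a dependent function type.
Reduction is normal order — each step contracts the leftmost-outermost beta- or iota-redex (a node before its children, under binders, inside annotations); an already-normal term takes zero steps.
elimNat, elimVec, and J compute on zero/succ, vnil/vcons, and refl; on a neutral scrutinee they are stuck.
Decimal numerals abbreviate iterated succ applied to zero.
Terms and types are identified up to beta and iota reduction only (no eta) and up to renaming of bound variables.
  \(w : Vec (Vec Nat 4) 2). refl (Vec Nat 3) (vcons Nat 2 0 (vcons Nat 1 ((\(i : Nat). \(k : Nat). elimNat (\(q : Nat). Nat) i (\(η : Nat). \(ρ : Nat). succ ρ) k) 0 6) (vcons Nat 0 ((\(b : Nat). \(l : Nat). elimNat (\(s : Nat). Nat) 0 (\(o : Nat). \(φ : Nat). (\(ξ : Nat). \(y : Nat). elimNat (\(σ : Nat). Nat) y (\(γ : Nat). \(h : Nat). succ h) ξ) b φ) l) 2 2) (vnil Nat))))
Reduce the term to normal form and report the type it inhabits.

normal form:
  \(w : Vec (Vec Nat 4) 2). refl (Vec Nat 3) (vcons Nat 2 0 (vcons Nat 1 6 (vcons Nat 0 4 (vnil Nat))))
the term's type:
  Vec (Vec Nat 4) 2 -> Eq (Vec Nat 3) (vcons Nat 2 0 (vcons Nat 1 6 (vcons Nat 0 4 (vnil Nat)))) (vcons Nat 2 0 (vcons Nat 1 6 (vcons Nat 0 4 (vnil Nat))))


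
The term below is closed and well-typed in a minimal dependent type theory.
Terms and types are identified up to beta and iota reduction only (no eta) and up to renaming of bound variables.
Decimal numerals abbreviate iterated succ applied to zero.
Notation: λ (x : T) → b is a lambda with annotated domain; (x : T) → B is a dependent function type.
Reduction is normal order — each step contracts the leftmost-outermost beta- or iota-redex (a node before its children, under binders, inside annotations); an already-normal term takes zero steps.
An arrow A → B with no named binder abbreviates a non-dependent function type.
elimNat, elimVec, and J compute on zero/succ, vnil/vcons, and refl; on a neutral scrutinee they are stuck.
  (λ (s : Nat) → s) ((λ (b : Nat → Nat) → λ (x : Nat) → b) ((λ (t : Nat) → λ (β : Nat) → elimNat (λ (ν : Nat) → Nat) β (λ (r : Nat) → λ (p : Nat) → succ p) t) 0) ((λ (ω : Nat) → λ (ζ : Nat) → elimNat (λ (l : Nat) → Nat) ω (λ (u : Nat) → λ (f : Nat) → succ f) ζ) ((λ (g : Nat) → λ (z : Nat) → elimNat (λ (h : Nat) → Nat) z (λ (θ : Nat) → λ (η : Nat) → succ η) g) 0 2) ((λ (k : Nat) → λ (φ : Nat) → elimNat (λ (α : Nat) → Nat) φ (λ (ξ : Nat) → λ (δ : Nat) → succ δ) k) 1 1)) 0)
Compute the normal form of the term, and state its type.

normal form:
  0
inferred type:
  Nat


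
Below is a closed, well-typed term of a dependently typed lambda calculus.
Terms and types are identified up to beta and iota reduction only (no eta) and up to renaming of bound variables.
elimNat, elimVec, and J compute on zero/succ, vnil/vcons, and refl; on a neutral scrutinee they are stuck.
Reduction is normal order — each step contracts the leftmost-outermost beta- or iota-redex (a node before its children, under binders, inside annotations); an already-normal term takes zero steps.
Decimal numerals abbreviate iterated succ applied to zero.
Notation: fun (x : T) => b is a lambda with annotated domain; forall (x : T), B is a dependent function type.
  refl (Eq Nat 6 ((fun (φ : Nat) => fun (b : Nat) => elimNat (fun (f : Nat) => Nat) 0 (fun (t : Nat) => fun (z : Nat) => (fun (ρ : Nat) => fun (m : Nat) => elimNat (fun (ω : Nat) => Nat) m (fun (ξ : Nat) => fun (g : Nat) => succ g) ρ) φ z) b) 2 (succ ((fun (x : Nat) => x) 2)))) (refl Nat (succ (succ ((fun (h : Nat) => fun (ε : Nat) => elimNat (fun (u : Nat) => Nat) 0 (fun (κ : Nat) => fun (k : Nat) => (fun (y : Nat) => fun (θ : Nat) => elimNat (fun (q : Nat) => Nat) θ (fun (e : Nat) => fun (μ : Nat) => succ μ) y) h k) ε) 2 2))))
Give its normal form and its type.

reduced normal form:
  refl (Eq Nat 6 6) (refl Nat 6)
inferred type:
  Eq (Eq Nat 6 6) (refl Nat 6) (refl Nat 6)
observation: the first redex contracted is a beta-redex; the normal form is reached in 58 normal-order steps.


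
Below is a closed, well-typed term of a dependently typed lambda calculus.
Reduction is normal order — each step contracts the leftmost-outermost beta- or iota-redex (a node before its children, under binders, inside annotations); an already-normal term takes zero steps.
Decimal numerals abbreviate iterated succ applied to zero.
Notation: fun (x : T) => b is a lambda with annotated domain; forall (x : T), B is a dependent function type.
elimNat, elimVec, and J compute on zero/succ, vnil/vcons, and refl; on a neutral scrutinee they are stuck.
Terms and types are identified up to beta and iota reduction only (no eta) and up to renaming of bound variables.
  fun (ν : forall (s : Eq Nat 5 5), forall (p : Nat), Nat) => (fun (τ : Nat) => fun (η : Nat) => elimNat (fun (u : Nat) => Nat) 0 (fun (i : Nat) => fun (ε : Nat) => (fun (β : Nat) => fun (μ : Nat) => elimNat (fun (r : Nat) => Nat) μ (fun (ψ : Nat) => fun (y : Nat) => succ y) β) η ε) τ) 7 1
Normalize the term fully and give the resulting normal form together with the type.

resulting normal form:
  fun (ν : forall (s : Eq Nat 5 5), forall (p : Nat), Nat) => 7
inferred type:
  forall (ν : forall (s : Eq Nat 5 5), forall (p : Nat), Nat), Nat
observation: reduction starts at a beta-redex, and 66 normal-order steps reach the normal form.


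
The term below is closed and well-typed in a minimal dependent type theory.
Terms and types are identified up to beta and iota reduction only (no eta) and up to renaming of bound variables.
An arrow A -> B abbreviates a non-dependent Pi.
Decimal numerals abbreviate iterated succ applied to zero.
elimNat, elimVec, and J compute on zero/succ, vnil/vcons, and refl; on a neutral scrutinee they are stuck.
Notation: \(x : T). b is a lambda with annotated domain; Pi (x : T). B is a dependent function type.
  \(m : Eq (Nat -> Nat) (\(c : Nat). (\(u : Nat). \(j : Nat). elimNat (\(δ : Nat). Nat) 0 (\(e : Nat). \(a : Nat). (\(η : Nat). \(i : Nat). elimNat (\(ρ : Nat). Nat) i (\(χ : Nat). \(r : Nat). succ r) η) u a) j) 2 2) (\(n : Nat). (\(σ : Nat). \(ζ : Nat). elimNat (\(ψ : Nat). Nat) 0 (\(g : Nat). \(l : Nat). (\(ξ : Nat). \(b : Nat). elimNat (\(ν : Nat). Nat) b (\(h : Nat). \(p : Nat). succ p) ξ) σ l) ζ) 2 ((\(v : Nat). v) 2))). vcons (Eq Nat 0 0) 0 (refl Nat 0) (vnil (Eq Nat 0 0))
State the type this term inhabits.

inferred type:
  Eq (Nat -> Nat) (\(m : Nat). 4) (\(c : Nat). 4) -> Vec (Eq Nat 0 0) 1


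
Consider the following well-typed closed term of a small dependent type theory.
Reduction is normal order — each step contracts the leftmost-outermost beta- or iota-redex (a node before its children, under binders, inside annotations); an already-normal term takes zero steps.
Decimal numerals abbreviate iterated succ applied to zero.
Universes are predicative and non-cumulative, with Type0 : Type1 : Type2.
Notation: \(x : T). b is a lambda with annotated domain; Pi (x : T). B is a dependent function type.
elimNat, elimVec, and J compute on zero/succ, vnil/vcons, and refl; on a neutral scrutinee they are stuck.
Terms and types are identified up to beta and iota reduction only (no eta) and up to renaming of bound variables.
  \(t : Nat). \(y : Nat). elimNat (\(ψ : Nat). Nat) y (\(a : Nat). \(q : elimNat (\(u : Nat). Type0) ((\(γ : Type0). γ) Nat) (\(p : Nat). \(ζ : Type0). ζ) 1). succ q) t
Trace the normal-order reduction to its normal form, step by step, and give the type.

reduction (normal order):
  \(t : Nat). \(y : Nat). elimNat (\(ψ : Nat). Nat) y (\(a : Nat). \(q : elimNat (\(u : Nat). Type0) ((\(γ : Type0). γ) Nat) (\(p : Nat). \(ζ : Type0). ζ) 1). succ q) t
  ~> \(t : Nat). \(y : Nat). elimNat (\(ψ : Nat). Nat) y (\(a : Nat). \(q : (\(u : Nat). \(γ : Type0). γ) 0 (elimNat (\(p : Nat). Type0) ((\(ζ : Type0). ζ) Nat) (\(k : Nat). \(o : Type0). o) 0)). succ q) t
  ~> \(t : Nat). \(y : Nat). elimNat (\(ψ : Nat). Nat) y (\(a : Nat). \(q : (\(u : Type0). u) (elimNat (\(γ : Nat). Type0) ((\(p : Type0). p) Nat) (\(ζ : Nat). \(k : Type0). k) 0)). succ q) t
  ~> \(t : Nat). \(y : Nat). elimNat (\(ψ : Nat). Nat) y (\(a : Nat). \(q : elimNat (\(u : Nat). Type0) ((\(γ : Type0). γ) Nat) (\(p : Nat). \(ζ : Type0). ζ) 0). succ q) t
  ~> \(t : Nat). \(y : Nat). elimNat (\(ψ : Nat). Nat) y (\(a : Nat). \(q : (\(u : Type0). u) Nat). succ q) t
  ~> \(t : Nat). \(y : Nat). elimNat (\(ψ : Nat). Nat) y (\(a : Nat). \(q : Nat). succ q) t
the term's type:
  Pi (t : Nat). Pi (y : Nat). Nat


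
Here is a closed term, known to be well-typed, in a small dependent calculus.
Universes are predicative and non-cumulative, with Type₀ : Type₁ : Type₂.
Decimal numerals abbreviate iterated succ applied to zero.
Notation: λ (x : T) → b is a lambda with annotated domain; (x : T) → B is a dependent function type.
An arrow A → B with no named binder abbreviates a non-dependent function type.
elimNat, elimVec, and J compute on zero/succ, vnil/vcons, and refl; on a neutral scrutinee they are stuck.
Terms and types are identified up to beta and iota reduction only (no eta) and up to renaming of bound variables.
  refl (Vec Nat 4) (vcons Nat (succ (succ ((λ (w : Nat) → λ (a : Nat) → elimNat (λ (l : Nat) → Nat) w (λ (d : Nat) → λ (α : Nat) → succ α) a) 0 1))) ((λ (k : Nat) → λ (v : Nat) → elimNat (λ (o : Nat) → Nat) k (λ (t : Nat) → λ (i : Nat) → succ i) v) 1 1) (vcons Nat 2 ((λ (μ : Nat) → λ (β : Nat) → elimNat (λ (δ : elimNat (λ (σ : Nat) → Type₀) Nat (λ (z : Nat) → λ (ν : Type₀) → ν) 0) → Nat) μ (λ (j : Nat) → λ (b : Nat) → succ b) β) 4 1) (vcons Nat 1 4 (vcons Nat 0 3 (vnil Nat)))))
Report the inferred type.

the term's type:
  Eq (Vec Nat 4) (vcons Nat 3 2 (vcons Nat 2 5 (vcons Nat 1 4 (vcons Nat 0 3 (vnil Nat))))) (vcons Nat 3 2 (vcons Nat 2 5 (vcons Nat 1 4 (vcons Nat 0 3 (vnil Nat)))))


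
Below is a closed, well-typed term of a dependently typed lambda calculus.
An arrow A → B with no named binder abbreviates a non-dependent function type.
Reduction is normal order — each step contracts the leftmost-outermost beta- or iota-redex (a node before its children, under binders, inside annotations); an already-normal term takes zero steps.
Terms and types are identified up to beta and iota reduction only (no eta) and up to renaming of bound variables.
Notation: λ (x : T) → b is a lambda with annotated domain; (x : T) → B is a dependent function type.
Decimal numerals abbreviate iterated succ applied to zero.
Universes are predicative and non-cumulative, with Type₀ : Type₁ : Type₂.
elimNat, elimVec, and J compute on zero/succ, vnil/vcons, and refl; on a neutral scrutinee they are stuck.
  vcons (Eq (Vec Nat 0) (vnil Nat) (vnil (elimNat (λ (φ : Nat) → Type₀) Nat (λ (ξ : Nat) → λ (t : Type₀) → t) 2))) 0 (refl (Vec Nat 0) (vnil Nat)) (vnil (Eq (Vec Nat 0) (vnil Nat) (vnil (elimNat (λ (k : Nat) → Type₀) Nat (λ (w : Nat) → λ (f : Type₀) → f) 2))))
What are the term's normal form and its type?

normal form:
  vcons (Eq (Vec Nat 0) (vnil Nat) (vnil Nat)) 0 (refl (Vec Nat 0) (vnil Nat)) (vnil (Eq (Vec Nat 0) (vnil Nat) (vnil Nat)))
the term's type:
  Vec (Eq (Vec Nat 0) (vnil Nat) (vnil Nat)) 1
observation: normalization takes exactly 14 steps under the normal-order strategy.


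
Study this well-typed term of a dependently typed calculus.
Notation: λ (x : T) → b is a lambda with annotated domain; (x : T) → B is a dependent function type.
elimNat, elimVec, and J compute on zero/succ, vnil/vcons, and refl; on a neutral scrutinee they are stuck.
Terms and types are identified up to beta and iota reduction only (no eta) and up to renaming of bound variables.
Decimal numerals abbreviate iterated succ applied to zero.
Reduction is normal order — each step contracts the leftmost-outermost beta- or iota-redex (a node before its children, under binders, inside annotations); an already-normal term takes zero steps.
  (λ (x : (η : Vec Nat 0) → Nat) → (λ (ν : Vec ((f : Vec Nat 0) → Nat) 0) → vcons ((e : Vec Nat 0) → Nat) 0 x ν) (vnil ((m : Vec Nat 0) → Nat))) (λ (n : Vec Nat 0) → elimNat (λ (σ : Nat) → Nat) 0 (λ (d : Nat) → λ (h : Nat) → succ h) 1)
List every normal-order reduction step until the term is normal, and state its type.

normal-order reduction sequence:
  (λ (x : (η : Vec Nat 0) → Nat) → (λ (ν : Vec ((f : Vec Nat 0) → Nat) 0) → vcons ((e : Vec Nat 0) → Nat) 0 x ν) (vnil ((m : Vec Nat 0) → Nat))) (λ (n : Vec Nat 0) → elimNat (λ (σ : Nat) → Nat) 0 (λ (d : Nat) → λ (h : Nat) → succ h) 1)
  ~> (λ (x : Vec ((η : Vec Nat 0) → Nat) 0) → vcons ((ν : Vec Nat 0) → Nat) 0 (λ (f : Vec Nat 0) → elimNat (λ (e : Nat) → Nat) 0 (λ (m : Nat) → λ (n : Nat) → succ n) 1) x) (vnil ((σ : Vec Nat 0) → Nat))
  ~> vcons ((x : Vec Nat 0) → Nat) 0 (λ (η : Vec Nat 0) → elimNat (λ (ν : Nat) → Nat) 0 (λ (f : Nat) → λ (e : Nat) → succ e) 1) (vnil ((m : Vec Nat 0) → Nat))
  ~> vcons ((x : Vec Nat 0) → Nat) 0 (λ (η : Vec Nat 0) → (λ (ν : Nat) → λ (f : Nat) → succ f) 0 (elimNat (λ (e : Nat) → Nat) 0 (λ (m : Nat) → λ (n : Nat) → succ n) 0)) (vnil ((σ : Vec Nat 0) → Nat))
  ~> vcons ((x : Vec Nat 0) → Nat) 0 (λ (η : Vec Nat 0) → (λ (ν : Nat) → succ ν) (elimNat (λ (f : Nat) → Nat) 0 (λ (e : Nat) → λ (m : Nat) → succ m) 0)) (vnil ((n : Vec Nat 0) → Nat))
  ~> vcons ((x : Vec Nat 0) → Nat) 0 (λ (η : Vec Nat 0) → succ (elimNat (λ (ν : Nat) → Nat) 0 (λ (f : Nat) → λ (e : Nat) → succ e) 0)) (vnil ((m : Vec Nat 0) → Nat))
  ~> vcons ((x : Vec Nat 0) → Nat) 0 (λ (η : Vec Nat 0) → 1) (vnil ((ν : Vec Nat 0) → Nat))
type:
  Vec ((x : Vec Nat 0) → Nat) 1


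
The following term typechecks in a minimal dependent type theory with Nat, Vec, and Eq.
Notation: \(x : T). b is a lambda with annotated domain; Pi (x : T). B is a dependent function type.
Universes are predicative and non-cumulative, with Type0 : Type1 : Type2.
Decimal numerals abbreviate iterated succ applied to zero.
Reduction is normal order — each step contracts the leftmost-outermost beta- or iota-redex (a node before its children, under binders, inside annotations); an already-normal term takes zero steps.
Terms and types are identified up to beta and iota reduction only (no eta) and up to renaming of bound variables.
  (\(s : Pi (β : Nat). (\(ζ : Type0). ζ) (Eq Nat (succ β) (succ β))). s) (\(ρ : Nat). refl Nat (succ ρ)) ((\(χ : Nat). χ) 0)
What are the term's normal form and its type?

normal form:
  refl Nat 1
type:
  Eq Nat 1 1


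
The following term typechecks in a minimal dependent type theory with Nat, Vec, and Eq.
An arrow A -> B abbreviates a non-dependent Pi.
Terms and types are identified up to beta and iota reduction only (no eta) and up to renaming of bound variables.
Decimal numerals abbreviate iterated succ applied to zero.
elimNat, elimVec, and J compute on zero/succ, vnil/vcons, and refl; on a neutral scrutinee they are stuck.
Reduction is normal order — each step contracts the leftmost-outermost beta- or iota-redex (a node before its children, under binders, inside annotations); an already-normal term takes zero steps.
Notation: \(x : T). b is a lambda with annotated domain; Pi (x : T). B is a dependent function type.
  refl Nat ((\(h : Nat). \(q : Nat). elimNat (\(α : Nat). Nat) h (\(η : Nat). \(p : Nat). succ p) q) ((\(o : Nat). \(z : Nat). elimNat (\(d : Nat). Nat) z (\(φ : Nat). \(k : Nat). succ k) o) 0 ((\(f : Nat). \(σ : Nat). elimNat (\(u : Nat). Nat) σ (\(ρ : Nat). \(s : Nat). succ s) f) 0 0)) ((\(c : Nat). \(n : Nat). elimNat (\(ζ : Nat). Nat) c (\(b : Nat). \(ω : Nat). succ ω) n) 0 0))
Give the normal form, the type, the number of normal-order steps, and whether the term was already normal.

resulting normal form:
  refl Nat 0
type:
  Eq Nat 0 0
steps to reach normal form (normal order): 12
term was already normal: no
first redex: a beta-redex


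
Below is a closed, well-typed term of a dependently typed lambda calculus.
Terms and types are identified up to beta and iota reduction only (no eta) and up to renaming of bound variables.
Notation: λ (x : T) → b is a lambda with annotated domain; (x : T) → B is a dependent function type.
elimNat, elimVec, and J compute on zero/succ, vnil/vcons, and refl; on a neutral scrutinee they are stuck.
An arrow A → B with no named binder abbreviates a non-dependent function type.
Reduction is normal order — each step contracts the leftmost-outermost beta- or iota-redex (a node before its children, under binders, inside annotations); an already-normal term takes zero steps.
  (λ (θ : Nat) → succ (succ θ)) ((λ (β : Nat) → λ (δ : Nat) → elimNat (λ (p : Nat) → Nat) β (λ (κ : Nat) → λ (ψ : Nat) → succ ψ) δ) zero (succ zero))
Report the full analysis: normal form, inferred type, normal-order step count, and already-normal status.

resulting normal form:
  succ (succ (succ zero))
the term's type:
  Nat
steps to reach normal form (normal order): 7
term was already normal: no
first redex: a beta-redex


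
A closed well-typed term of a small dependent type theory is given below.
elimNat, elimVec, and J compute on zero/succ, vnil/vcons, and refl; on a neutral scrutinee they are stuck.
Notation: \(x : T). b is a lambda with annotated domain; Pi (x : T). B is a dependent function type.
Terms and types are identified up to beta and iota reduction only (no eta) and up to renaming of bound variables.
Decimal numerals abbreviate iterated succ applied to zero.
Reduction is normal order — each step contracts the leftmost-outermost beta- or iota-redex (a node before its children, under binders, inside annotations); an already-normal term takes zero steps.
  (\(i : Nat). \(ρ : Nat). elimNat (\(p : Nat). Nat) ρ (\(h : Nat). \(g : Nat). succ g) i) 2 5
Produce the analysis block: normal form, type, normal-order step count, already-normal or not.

resulting normal form:
  7
the term's type:
  Nat
reduction steps (normal order): 9
already normal: no
first redex: a beta-redex


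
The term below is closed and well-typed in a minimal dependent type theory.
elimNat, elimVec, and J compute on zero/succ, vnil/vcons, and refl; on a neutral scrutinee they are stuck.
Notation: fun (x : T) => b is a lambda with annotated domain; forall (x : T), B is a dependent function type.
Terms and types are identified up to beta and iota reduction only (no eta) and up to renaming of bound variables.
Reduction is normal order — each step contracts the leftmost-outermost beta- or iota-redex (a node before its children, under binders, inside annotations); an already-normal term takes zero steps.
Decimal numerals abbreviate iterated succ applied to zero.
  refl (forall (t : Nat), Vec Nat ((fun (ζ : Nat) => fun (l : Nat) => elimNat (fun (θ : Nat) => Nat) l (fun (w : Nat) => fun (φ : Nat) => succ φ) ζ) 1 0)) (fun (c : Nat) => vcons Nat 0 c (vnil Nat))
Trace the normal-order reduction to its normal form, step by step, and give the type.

reduction (normal order):
  refl (forall (t : Nat), Vec Nat ((fun (ζ : Nat) => fun (l : Nat) => elimNat (fun (θ : Nat) => Nat) l (fun (w : Nat) => fun (φ : Nat) => succ φ) ζ) 1 0)) (fun (c : Nat) => vcons Nat 0 c (vnil Nat))
  ~> refl (forall (t : Nat), Vec Nat ((fun (ζ : Nat) => elimNat (fun (l : Nat) => Nat) ζ (fun (θ : Nat) => fun (w : Nat) => succ w) 1) 0)) (fun (φ : Nat) => vcons Nat 0 φ (vnil Nat))
  ~> refl (forall (t : Nat), Vec Nat (elimNat (fun (ζ : Nat) => Nat) 0 (fun (l : Nat) => fun (θ : Nat) => succ θ) 1)) (fun (w : Nat) => vcons Nat 0 w (vnil Nat))
  ~> refl (forall (t : Nat), Vec Nat ((fun (ζ : Nat) => fun (l : Nat) => succ l) 0 (elimNat (fun (θ : Nat) => Nat) 0 (fun (w : Nat) => fun (φ : Nat) => succ φ) 0))) (fun (c : Nat) => vcons Nat 0 c (vnil Nat))
  ~> refl (forall (t : Nat), Vec Nat ((fun (ζ : Nat) => succ ζ) (elimNat (fun (l : Nat) => Nat) 0 (fun (θ : Nat) => fun (w : Nat) => succ w) 0))) (fun (φ : Nat) => vcons Nat 0 φ (vnil Nat))
  ~> refl (forall (t : Nat), Vec Nat (succ (elimNat (fun (ζ : Nat) => Nat) 0 (fun (l : Nat) => fun (θ : Nat) => succ θ) 0))) (fun (w : Nat) => vcons Nat 0 w (vnil Nat))
  ~> refl (forall (t : Nat), Vec Nat 1) (fun (ζ : Nat) => vcons Nat 0 ζ (vnil Nat))
the term's type:
  Eq (forall (t : Nat), Vec Nat 1) (fun (ζ : Nat) => vcons Nat 0 ζ (vnil Nat)) (fun (l : Nat) => vcons Nat 0 l (vnil Nat))


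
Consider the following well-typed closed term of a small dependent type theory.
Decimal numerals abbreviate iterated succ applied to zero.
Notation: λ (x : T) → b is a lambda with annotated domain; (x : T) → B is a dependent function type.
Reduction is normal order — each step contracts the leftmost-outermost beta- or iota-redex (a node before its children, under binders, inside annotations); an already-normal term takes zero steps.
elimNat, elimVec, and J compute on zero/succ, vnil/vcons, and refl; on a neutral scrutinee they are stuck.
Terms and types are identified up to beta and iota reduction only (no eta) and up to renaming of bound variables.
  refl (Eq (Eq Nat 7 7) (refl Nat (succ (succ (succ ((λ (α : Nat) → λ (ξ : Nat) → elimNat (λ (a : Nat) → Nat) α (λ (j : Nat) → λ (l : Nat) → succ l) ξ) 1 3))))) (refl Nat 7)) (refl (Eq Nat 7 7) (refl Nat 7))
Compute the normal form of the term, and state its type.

resulting normal form:
  refl (Eq (Eq Nat 7 7) (refl Nat 7) (refl Nat 7)) (refl (Eq Nat 7 7) (refl Nat 7))
type:
  Eq (Eq (Eq Nat 7 7) (refl Nat 7) (refl Nat 7)) (refl (Eq Nat 7 7) (refl Nat 7)) (refl (Eq Nat 7 7) (refl Nat 7))
observation: contracting a beta-redex first, the term normalizes in 12 steps.


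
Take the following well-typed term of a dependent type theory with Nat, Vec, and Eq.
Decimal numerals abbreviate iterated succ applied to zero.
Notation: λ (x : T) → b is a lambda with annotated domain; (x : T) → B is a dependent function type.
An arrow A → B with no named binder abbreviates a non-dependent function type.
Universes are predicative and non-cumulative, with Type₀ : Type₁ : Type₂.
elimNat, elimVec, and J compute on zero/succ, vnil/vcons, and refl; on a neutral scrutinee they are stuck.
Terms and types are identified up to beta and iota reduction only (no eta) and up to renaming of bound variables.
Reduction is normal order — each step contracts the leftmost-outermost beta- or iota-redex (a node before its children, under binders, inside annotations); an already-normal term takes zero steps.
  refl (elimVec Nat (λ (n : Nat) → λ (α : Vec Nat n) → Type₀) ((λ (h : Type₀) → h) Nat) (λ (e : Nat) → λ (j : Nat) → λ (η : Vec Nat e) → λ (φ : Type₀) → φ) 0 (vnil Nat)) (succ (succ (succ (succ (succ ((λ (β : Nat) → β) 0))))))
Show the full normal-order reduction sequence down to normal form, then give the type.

reduction (normal order):
  refl (elimVec Nat (λ (n : Nat) → λ (α : Vec Nat n) → Type₀) ((λ (h : Type₀) → h) Nat) (λ (e : Nat) → λ (j : Nat) → λ (η : Vec Nat e) → λ (φ : Type₀) → φ) 0 (vnil Nat)) (succ (succ (succ (succ (succ ((λ (β : Nat) → β) 0))))))
  ~> refl ((λ (n : Type₀) → n) Nat) (succ (succ (succ (succ (succ ((λ (α : Nat) → α) 0))))))
  ~> refl Nat (succ (succ (succ (succ (succ ((λ (n : Nat) → n) 0))))))
  ~> refl Nat 5
the term's type:
  Eq Nat 5 5


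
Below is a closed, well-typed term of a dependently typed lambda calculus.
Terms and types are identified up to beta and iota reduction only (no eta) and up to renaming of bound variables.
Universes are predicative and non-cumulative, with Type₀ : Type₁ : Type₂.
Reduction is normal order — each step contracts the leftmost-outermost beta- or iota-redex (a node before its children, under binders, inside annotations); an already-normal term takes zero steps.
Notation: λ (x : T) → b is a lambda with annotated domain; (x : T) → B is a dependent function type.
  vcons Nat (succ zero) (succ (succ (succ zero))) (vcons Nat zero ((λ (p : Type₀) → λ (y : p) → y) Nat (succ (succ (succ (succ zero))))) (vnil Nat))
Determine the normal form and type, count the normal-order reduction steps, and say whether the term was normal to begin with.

resulting normal form:
  vcons Nat (succ zero) (succ (succ (succ zero))) (vcons Nat zero (succ (succ (succ (succ zero)))) (vnil Nat))
the term's type:
  Vec Nat (succ (succ zero))
reduction steps (normal order): 2
started in normal form: no
first redex: a beta-redex


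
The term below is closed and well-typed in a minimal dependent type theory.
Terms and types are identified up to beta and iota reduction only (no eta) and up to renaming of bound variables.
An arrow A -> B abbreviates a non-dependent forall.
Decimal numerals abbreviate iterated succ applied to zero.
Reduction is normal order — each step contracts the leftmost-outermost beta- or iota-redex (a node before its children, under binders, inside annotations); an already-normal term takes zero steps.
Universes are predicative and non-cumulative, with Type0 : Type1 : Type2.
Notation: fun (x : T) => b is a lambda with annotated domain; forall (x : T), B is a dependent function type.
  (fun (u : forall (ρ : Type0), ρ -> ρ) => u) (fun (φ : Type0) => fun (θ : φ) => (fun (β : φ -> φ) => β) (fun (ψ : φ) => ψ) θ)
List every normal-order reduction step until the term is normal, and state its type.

normal-order reduction sequence:
  (fun (u : forall (ρ : Type0), ρ -> ρ) => u) (fun (φ : Type0) => fun (θ : φ) => (fun (β : φ -> φ) => β) (fun (ψ : φ) => ψ) θ)
  ~> fun (u : Type0) => fun (ρ : u) => (fun (φ : u -> u) => φ) (fun (θ : u) => θ) ρ
  ~> fun (u : Type0) => fun (ρ : u) => (fun (φ : u) => φ) ρ
  ~> fun (u : Type0) => fun (ρ : u) => ρ
the term's type:
  forall (u : Type0), u -> u


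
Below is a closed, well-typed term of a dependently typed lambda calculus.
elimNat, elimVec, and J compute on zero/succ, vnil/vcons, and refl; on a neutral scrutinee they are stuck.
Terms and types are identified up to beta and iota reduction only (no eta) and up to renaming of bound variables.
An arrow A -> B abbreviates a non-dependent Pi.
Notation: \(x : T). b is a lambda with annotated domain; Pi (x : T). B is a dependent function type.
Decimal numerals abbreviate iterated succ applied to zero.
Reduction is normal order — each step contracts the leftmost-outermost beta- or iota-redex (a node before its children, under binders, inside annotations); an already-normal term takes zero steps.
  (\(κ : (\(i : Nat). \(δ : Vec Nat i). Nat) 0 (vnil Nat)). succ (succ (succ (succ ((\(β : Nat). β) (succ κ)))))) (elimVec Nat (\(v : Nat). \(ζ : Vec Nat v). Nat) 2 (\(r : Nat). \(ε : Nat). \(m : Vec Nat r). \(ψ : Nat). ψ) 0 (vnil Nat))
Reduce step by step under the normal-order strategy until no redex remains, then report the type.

normal-order reduction:
  (\(κ : (\(i : Nat). \(δ : Vec Nat i). Nat) 0 (vnil Nat)). succ (succ (succ (succ ((\(β : Nat). β) (succ κ)))))) (elimVec Nat (\(v : Nat). \(ζ : Vec Nat v). Nat) 2 (\(r : Nat). \(ε : Nat). \(m : Vec Nat r). \(ψ : Nat). ψ) 0 (vnil Nat))
  ~> succ (succ (succ (succ ((\(κ : Nat). κ) (succ (elimVec Nat (\(i : Nat). \(δ : Vec Nat i). Nat) 2 (\(β : Nat). \(v : Nat). \(ζ : Vec Nat β). \(r : Nat). r) 0 (vnil Nat)))))))
  ~> succ (succ (succ (succ (succ (elimVec Nat (\(κ : Nat). \(i : Vec Nat κ). Nat) 2 (\(δ : Nat). \(β : Nat). \(v : Vec Nat δ). \(ζ : Nat). ζ) 0 (vnil Nat))))))
  ~> 7
inferred type:
  Nat
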